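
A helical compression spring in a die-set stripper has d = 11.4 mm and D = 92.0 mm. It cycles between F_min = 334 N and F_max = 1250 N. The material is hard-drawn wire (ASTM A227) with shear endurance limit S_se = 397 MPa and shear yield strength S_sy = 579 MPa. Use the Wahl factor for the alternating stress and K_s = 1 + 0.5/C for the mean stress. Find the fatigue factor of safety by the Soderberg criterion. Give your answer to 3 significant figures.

C = D/d = 92.0/11.4 = 8.0702; K_W = (4C−1)/(4C−4)+0.615/C = 1.1823; K_s = 1+0.5/C = 1.0620
F_a = (F_max−F_min)/2 = 458 N; F_m = (F_max+F_min)/2 = 792 N
τ_a = K_W·8F_aD/(πd³) = 1.1823 × 72.423 = 85.625 MPa
τ_m = K_s·8F_mD/(πd³) = 1.0620 × 125.24 = 133 MPa
Soderberg: 1/n_f = τ_a/S_se + τ_m/S_sy = 85.625/397 + 133/579 = 0.21568 + 0.22970 = 0.44538
n_f = 1/0.44538 = 2.245

2.25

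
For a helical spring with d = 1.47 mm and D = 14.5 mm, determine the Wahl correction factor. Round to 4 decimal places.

C = D/d = 14.5/1.47 = 9.8639
K_W = (4C−1)/(4C−4) + 0.615/C = 38.456/35.456 + 0.0623 = 1.1470

1.1470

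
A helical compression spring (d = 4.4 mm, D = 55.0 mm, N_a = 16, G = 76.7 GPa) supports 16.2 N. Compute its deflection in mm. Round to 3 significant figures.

k = Gd⁴/(8D³N_a) = (76.7×10³)(4.4⁴)/(8·55.0³·16) = 1.3499 N/mm
δ = F/k = 16.2 / 1.3499 = 12.001 mm

12.0 mm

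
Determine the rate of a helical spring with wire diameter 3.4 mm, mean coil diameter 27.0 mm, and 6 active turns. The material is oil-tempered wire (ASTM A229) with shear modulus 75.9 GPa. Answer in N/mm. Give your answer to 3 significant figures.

10.7 N/mm

k = Gd⁴/(8D³N_a) = (75.9×10³ × 3.4⁴) / (8 × 27.0³ × 6)
  = 1.01428e+07 / 944784 = 10.736 N/mm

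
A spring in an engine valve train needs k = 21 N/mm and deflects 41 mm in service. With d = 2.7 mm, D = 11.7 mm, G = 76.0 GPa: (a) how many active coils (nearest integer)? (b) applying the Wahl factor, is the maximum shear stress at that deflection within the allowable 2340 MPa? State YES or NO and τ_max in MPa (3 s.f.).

N_a = Gd⁴/(8D³k) = (76.0×10³)(2.7⁴)/(8·11.7³·21) = 15.01 → N_a = 15
Actual rate k = Gd⁴/(8D³·15) = 21.015 N/mm
Working load F = kδ = 21.015·41 = 861.62 N
C = 11.7/2.7 = 4.3333; K_W = (4C−1)/(4C−4)+0.615/C = 1.3669
τ_max = K_W·8FD/(πd³) = 1.3669·1304.2 = 1782.8 MPa
τ_max ≤ 2340 MPa → acceptable

(a) 15 coils; (b) YES, τ_max = 1780 MPa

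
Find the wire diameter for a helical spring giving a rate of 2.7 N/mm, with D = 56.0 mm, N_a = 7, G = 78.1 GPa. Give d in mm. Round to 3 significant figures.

4.29 mm

d = (8D³N_a·k / G)^(1/4) = (8·56.0³·7·2.7 / (78.1×10³))^0.25
  = (339.99)^0.25 = 4.2940 mm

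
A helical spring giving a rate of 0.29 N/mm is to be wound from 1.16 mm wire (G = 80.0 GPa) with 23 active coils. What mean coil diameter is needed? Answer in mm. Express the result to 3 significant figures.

D = (Gd⁴/(8N_a·k))^(1/3) = (80.0×10³·1.16⁴/(8·23·0.29))^(1/3)
  = (2714.6)^(1/3) = 13.9498 mm

13.9 mm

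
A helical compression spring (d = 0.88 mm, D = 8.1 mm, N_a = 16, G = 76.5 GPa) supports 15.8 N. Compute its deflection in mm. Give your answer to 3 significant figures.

k = Gd⁴/(8D³N_a) = (76.5×10³)(0.88⁴)/(8·8.1³·16) = 0.67441 N/mm
δ = F/k = 15.8 / 0.67441 = 23.428 mm

23.4 mm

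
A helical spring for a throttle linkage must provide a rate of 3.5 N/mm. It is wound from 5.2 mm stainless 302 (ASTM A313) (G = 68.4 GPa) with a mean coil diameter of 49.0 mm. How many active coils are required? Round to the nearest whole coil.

N_a = Gd⁴/(8D³k) = (68.4×10³ × 5.2⁴)/(8 × 49.0³ × 3.5)
    = 5.00115e+07 / 3.29417e+06 = 15.18 → 15 coils

15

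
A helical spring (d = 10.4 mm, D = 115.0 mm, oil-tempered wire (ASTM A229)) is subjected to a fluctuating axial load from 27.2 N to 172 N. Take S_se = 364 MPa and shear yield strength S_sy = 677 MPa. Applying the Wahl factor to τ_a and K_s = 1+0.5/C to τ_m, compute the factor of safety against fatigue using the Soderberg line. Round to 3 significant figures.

C = D/d = 115.0/10.4 = 11.0577; K_W = (4C−1)/(4C−4)+0.615/C = 1.1302; K_s = 1+0.5/C = 1.0452
F_a = (F_max−F_min)/2 = 72.4 N; F_m = (F_max+F_min)/2 = 99.6 N
τ_a = K_W·8F_aD/(πd³) = 1.1302 × 18.848 = 21.302 MPa
τ_m = K_s·8F_mD/(πd³) = 1.0452 × 25.93 = 27.102 MPa
Soderberg: 1/n_f = τ_a/S_se + τ_m/S_sy = 21.302/364 + 27.102/677 = 0.05852 + 0.04003 = 0.098556
n_f = 1/0.098556 = 10.15

10.1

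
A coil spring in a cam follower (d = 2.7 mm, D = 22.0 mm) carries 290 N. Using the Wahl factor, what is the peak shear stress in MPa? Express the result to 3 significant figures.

974 MPa

Spring index C = D/d = 22.0/2.7 = 8.1481
K_W = (4C−1)/(4C−4) + 0.615/C = 31.593/28.593 + 0.0755 = 1.1804
τ₀ = 8FD/(πd³) = 8·290·22.0/(π·2.7³) = 51040/61.836 = 825.41 MPa
τ_max = K·τ₀ = 1.1804 × 825.41 = 974.31 MPa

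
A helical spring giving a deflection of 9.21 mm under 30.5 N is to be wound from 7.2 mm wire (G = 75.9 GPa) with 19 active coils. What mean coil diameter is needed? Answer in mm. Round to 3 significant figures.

74.0 mm

Required rate k = F/δ = 30.5/9.21 = 3.3116 N/mm
D = (Gd⁴/(8N_a·k))^(1/3) = (75.9×10³·7.2⁴/(8·19·3.3116))^(1/3)
  = (405217)^(1/3) = 73.9996 mm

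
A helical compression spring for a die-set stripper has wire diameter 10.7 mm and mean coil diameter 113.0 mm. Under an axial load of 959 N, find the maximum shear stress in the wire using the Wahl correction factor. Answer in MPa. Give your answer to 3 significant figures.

Spring index C = D/d = 113.0/10.7 = 10.5607
K_W = (4C−1)/(4C−4) + 0.615/C = 41.243/38.243 + 0.0582 = 1.1367
τ₀ = 8FD/(πd³) = 8·959·113.0/(π·10.7³) = 866936/3848.6 = 225.26 MPa
τ_max = K·τ₀ = 1.1367 × 225.26 = 256.05 MPa

256 MPa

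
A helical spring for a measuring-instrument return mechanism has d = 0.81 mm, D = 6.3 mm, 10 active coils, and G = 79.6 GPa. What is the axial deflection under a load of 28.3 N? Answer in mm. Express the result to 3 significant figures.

k = Gd⁴/(8D³N_a) = (79.6×10³)(0.81⁴)/(8·6.3³·10) = 1.7129 N/mm
δ = F/k = 28.3 / 1.7129 = 16.521 mm

16.5 mm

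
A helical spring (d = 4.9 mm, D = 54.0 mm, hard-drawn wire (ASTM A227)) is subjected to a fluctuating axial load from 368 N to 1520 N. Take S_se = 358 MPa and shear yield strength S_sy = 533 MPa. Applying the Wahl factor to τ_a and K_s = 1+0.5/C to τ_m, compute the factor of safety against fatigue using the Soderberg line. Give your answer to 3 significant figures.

C = D/d = 54.0/4.9 = 11.0204; K_W = (4C−1)/(4C−4)+0.615/C = 1.1307; K_s = 1+0.5/C = 1.0454
F_a = (F_max−F_min)/2 = 576 N; F_m = (F_max+F_min)/2 = 944 N
τ_a = K_W·8F_aD/(πd³) = 1.1307 × 673.24 = 761.2 MPa
τ_m = K_s·8F_mD/(πd³) = 1.0454 × 1103.4 = 1153.4 MPa
Soderberg: 1/n_f = τ_a/S_se + τ_m/S_sy = 761.2/358 + 1153.4/533 = 2.12625 + 2.16402 = 4.2903
n_f = 1/4.2903 = 0.2331

0.233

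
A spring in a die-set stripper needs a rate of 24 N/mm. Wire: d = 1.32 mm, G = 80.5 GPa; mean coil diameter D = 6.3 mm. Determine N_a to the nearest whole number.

5

N_a = Gd⁴/(8D³k) = (80.5×10³ × 1.32⁴)/(8 × 6.3³ × 24)
    = 244395 / 48009 = 5.091 → 5 coils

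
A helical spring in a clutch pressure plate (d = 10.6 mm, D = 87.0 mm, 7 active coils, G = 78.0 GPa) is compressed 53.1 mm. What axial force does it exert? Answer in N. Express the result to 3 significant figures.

1420 N

k = Gd⁴/(8D³N_a) = (78.0×10³)(10.6⁴)/(8·87.0³·7) = 26.704 N/mm
F = k·δ = 26.704 × 53.1 = 1418 N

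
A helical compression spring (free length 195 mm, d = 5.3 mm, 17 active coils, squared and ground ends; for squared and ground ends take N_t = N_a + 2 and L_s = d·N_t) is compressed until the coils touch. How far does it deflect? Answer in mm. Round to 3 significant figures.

N_t = 19; L_s = 5.3·19 = 100.7 mm
δ_solid = L₀ − L_s = 195 − 100.7 = 94.3 mm

94.3 mm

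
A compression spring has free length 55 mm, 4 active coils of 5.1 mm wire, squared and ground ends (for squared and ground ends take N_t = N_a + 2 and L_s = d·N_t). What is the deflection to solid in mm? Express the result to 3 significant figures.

24.4 mm

N_t = 6; L_s = 5.1·6 = 30.6 mm
δ_solid = L₀ − L_s = 55 − 30.6 = 24.4 mm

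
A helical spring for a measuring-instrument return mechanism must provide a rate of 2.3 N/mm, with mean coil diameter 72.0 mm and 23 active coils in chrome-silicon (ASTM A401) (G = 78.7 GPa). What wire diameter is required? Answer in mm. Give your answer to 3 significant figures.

6.69 mm

d = (8D³N_a·k / G)^(1/4) = (8·72.0³·23·2.3 / (78.7×10³))^0.25
  = (2007.1)^0.25 = 6.6933 mm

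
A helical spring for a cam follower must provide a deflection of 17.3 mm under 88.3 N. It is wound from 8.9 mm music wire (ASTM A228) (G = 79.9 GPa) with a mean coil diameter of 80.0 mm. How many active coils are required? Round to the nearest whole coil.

Required rate k = F/δ = 88.3/17.3 = 5.104 N/mm
N_a = Gd⁴/(8D³k) = (79.9×10³ × 8.9⁴)/(8 × 80.0³ × 5.104)
    = 5.01311e+08 / 2.09062e+07 = 23.98 → 24 coils

24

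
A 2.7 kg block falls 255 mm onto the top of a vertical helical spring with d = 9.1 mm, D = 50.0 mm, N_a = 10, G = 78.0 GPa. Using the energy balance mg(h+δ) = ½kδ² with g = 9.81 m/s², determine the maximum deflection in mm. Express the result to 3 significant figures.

16.4 mm

k = Gd⁴/(8D³N_a) = (78.0×10³)(9.1⁴)/(8·50.0³·10) = 53.488 N/mm
W = mg = 2.7 × 9.81 = 26.487 N
½kδ² − Wδ − Wh = 0 → δ = (W + √(W² + 2kWh))/k
δ = (26.487 + √(701.56 + 722542))/53.488 = (26.487 + 850.44)/53.488 = 16.395 mm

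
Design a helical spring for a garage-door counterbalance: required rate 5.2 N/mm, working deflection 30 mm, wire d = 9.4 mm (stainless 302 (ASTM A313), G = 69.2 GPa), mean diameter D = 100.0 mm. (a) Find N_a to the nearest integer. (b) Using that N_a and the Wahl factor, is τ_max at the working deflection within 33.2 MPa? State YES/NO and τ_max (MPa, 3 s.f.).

N_a = Gd⁴/(8D³k) = (69.2×10³)(9.4⁴)/(8·100.0³·5.2) = 12.99 → N_a = 13
Actual rate k = Gd⁴/(8D³·13) = 5.195 N/mm
Working load F = kδ = 5.195·30 = 155.85 N
C = 100.0/9.4 = 10.6383; K_W = (4C−1)/(4C−4)+0.615/C = 1.1356
τ_max = K_W·8FD/(πd³) = 1.1356·47.782 = 54.262 MPa
τ_max > 33.2 MPa → exceeds allowable

(a) 13 coils; (b) NO, τ_max = 54.3 MPa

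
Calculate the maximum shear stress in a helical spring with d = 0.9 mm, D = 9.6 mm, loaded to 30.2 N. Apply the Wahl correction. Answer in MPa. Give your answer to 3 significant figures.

Spring index C = D/d = 9.6/0.9 = 10.6667
K_W = (4C−1)/(4C−4) + 0.615/C = 41.667/38.667 + 0.0577 = 1.1352
τ₀ = 8FD/(πd³) = 8·30.2·9.6/(π·0.9³) = 2319.36/2.2902 = 1012.7 MPa
τ_max = K·τ₀ = 1.1352 × 1012.7 = 1149.7 MPa

1150 MPa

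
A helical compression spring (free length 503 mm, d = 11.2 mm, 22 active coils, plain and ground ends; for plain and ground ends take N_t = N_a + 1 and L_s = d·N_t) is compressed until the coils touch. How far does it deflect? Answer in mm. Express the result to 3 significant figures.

N_t = 23; L_s = 11.2·23 = 257.6 mm
δ_solid = L₀ − L_s = 503 − 257.6 = 245.4 mm

245 mm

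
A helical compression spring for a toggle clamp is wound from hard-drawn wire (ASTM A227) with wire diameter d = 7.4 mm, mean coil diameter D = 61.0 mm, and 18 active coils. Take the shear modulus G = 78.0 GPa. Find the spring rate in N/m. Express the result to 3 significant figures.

k = Gd⁴/(8D³N_a) = (78.0×10³ × 7.4⁴) / (8 × 61.0³ × 18)
  = 2.33895e+08 / 3.26853e+07 = 7.156 N/mm = 7156 N/m

7160 N/m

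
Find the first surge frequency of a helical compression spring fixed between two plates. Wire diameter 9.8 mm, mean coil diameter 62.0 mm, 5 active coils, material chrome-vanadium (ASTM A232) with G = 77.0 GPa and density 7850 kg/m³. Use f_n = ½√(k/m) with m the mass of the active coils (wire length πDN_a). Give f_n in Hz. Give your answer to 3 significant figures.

k = Gd⁴/(8D³N_a) = (77.0×10³)(9.8⁴)/(8·62.0³·5) = 74.501 N/mm = 74501 N/m
Wire length L = πDN_a = π·62.0·5 = 973.89 mm
m = ρ·(πd²/4)·L = 7850 × 75.43×10⁻⁶ m² × 0.97389 m = 0.57666 kg
f_n = ½√(k/m) = 0.5·√(74501/0.57666) = 0.5·√(1.2919e+05) = 179.72 Hz

180 Hz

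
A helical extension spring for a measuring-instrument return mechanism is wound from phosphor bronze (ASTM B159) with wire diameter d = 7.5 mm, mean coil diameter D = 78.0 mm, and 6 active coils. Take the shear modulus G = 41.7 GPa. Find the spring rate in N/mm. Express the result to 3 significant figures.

5.79 N/mm

k = Gd⁴/(8D³N_a) = (41.7×10³ × 7.5⁴) / (8 × 78.0³ × 6)
  = 1.31941e+08 / 2.27785e+07 = 5.7924 N/mm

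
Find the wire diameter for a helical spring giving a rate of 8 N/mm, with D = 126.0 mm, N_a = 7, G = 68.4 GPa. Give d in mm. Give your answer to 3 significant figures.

10.7 mm

d = (8D³N_a·k / G)^(1/4) = (8·126.0³·7·8 / (68.4×10³))^0.25
  = (13102)^0.25 = 10.6988 mm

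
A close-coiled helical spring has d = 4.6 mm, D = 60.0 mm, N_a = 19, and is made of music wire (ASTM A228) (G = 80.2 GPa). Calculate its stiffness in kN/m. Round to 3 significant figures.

1.09 kN/m

k = Gd⁴/(8D³N_a) = (80.2×10³ × 4.6⁴) / (8 × 60.0³ × 19)
  = 3.59092e+07 / 3.2832e+07 = 1.0937 N/mm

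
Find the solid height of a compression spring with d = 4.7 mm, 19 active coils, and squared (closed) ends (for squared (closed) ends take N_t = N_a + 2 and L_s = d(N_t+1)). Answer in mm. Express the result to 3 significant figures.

103 mm

squared (closed) ends: N_t = N_a + 2 = 19 + 2 = 21
L_s = d·(N_t+1) = 4.7 × 22 = 103.4 mm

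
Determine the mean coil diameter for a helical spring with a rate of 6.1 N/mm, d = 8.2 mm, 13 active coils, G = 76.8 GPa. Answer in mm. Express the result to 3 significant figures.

D = (Gd⁴/(8N_a·k))^(1/3) = (76.8×10³·8.2⁴/(8·13·6.1))^(1/3)
  = (547335)^(1/3) = 81.7996 mm

81.8 mm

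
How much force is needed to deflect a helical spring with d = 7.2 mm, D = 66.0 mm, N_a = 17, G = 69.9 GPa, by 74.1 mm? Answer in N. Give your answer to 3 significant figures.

k = Gd⁴/(8D³N_a) = (69.9×10³)(7.2⁴)/(8·66.0³·17) = 4.8044 N/mm
F = k·δ = 4.8044 × 74.1 = 356 N

356 N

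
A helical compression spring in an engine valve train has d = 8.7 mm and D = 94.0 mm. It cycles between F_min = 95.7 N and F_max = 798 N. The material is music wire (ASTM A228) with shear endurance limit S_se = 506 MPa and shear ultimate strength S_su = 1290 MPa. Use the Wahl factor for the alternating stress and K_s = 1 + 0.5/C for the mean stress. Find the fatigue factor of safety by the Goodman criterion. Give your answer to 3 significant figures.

C = D/d = 94.0/8.7 = 10.8046; K_W = (4C−1)/(4C−4)+0.615/C = 1.1334; K_s = 1+0.5/C = 1.0463
F_a = (F_max−F_min)/2 = 351.15 N; F_m = (F_max+F_min)/2 = 446.85 N
τ_a = K_W·8F_aD/(πd³) = 1.1334 × 127.64 = 144.67 MPa
τ_m = K_s·8F_mD/(πd³) = 1.0463 × 162.43 = 169.95 MPa
Goodman: 1/n_f = τ_a/S_se + τ_m/S_su = 144.67/506 + 169.95/1290 = 0.28592 + 0.13174 = 0.41766
n_f = 1/0.41766 = 2.394

2.39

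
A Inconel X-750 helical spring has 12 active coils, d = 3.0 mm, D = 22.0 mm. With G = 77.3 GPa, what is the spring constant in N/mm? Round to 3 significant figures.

6.13 N/mm

k = Gd⁴/(8D³N_a) = (77.3×10³ × 3.0⁴) / (8 × 22.0³ × 12)
  = 6.2613e+06 / 1.02221e+06 = 6.1253 N/mm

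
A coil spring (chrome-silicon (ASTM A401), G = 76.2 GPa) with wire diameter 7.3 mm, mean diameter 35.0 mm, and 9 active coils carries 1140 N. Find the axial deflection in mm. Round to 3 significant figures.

k = Gd⁴/(8D³N_a) = (76.2×10³)(7.3⁴)/(8·35.0³·9) = 70.099 N/mm
δ = F/k = 1140 / 70.099 = 16.263 mm

16.3 mm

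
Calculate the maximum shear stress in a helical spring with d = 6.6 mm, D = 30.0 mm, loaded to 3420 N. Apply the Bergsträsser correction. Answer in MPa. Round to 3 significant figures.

Spring index C = D/d = 30.0/6.6 = 4.5455
K_B = (4C+2)/(4C−3) = 20.182/15.182 = 1.3293
τ₀ = 8FD/(πd³) = 8·3420·30.0/(π·6.6³) = 820800/903.2 = 908.77 MPa
τ_max = K·τ₀ = 1.3293 × 908.77 = 1208.1 MPa

1210 MPa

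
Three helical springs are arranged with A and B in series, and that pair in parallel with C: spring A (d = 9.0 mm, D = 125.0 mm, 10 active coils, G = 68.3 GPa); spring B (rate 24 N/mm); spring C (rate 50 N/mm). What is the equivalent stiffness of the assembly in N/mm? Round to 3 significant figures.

k_A = Gd⁴/(8D³N_a) = (68.3×10³)(9.0⁴)/(8·125.0³·10) = 2.8679 N/mm
Springs A,B series: k_AB = 1/(1/2.8679+1/24) = 2.5618 N/mm; parallel with C: k_eq = 2.5618+50 = 52.562 N/mm

52.6 N/mm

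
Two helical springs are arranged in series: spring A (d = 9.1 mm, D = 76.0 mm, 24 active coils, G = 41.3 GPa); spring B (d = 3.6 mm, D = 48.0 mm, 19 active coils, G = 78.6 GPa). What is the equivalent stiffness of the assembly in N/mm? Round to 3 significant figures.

0.637 N/mm

k_A = Gd⁴/(8D³N_a) = (41.3×10³)(9.1⁴)/(8·76.0³·24) = 3.3603 N/mm
k_B = Gd⁴/(8D³N_a) = (78.6×10³)(3.6⁴)/(8·48.0³·19) = 0.78535 N/mm
Series: 1/k_eq = 1/3.3603 + 1/0.78535 = 1.5709; k_eq = 0.63657 N/mm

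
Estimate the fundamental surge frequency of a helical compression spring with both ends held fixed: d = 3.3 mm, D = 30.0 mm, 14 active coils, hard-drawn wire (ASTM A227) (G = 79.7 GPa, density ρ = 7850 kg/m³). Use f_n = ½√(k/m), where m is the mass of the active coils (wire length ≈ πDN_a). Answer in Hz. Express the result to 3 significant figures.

k = Gd⁴/(8D³N_a) = (79.7×10³)(3.3⁴)/(8·30.0³·14) = 3.1256 N/mm = 3125.6 N/m
Wire length L = πDN_a = π·30.0·14 = 1319.5 mm
m = ρ·(πd²/4)·L = 7850 × 8.553×10⁻⁶ m² × 1.3195 m = 0.08859 kg
f_n = ½√(k/m) = 0.5·√(3125.6/0.08859) = 0.5·√(35281) = 93.917 Hz

93.9 Hz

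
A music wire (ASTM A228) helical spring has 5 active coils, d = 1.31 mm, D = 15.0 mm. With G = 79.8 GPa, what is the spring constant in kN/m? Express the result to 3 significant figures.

k = Gd⁴/(8D³N_a) = (79.8×10³ × 1.31⁴) / (8 × 15.0³ × 5)
  = 235011 / 135000 = 1.7408 N/mm

1.74 kN/m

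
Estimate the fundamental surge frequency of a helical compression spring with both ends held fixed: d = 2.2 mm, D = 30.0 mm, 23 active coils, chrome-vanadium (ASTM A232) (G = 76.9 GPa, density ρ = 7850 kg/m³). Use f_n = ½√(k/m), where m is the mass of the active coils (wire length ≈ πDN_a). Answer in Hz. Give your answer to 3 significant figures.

37.4 Hz

k = Gd⁴/(8D³N_a) = (76.9×10³)(2.2⁴)/(8·30.0³·23) = 0.36261 N/mm = 362.61 N/m
Wire length L = πDN_a = π·30.0·23 = 2167.7 mm
m = ρ·(πd²/4)·L = 7850 × 3.8013×10⁻⁶ m² × 2.1677 m = 0.064685 kg
f_n = ½√(k/m) = 0.5·√(362.61/0.064685) = 0.5·√(5605.7) = 37.436 Hz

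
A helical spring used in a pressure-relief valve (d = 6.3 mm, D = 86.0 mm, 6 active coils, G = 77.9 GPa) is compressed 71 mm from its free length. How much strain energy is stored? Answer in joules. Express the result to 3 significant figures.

10.1 J

k = Gd⁴/(8D³N_a) = (77.9×10³)(6.3⁴)/(8·86.0³·6) = 4.0194 N/mm
U = ½kδ² = 0.5 × 4.0194 × 71² = 10131 N·mm = 10.131 J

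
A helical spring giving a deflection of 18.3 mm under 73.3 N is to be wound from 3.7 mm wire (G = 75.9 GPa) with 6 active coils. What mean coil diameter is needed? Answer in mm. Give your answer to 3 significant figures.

42.0 mm

Required rate k = F/δ = 73.3/18.3 = 4.0055 N/mm
D = (Gd⁴/(8N_a·k))^(1/3) = (75.9×10³·3.7⁴/(8·6·4.0055))^(1/3)
  = (73986.9)^(1/3) = 41.9809 mm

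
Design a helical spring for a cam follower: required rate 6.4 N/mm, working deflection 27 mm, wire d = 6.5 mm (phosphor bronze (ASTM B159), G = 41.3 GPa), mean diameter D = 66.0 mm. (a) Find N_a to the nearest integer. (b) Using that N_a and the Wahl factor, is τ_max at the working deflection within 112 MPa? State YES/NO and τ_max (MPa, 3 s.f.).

N_a = Gd⁴/(8D³k) = (41.3×10³)(6.5⁴)/(8·66.0³·6.4) = 5.008 → N_a = 5
Actual rate k = Gd⁴/(8D³·5) = 6.4108 N/mm
Working load F = kδ = 6.4108·27 = 173.09 N
C = 66.0/6.5 = 10.1538; K_W = (4C−1)/(4C−4)+0.615/C = 1.1425
τ_max = K_W·8FD/(πd³) = 1.1425·105.93 = 121.03 MPa
τ_max > 112 MPa → exceeds allowable

(a) 5 coils; (b) NO, τ_max = 121 MPa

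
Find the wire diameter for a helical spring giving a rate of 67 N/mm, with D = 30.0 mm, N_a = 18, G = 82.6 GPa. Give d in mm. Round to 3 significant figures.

7.49 mm

d = (8D³N_a·k / G)^(1/4) = (8·30.0³·18·67 / (82.6×10³))^0.25
  = (3153.7)^0.25 = 7.4939 mm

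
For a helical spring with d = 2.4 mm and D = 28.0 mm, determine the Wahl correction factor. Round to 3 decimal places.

C = D/d = 28.0/2.4 = 11.6667
K_W = (4C−1)/(4C−4) + 0.615/C = 45.667/42.667 + 0.0527 = 1.1230

1.123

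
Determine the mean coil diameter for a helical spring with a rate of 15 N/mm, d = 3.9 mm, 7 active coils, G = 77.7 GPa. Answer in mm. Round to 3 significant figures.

27.8 mm

D = (Gd⁴/(8N_a·k))^(1/3) = (77.7×10³·3.9⁴/(8·7·15))^(1/3)
  = (21399.3)^(1/3) = 27.7630 mm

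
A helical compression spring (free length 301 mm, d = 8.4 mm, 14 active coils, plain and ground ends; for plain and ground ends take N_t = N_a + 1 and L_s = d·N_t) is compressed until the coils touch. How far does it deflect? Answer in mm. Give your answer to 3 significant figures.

175 mm

N_t = 15; L_s = 8.4·15 = 126 mm
δ_solid = L₀ − L_s = 301 − 126 = 175 mm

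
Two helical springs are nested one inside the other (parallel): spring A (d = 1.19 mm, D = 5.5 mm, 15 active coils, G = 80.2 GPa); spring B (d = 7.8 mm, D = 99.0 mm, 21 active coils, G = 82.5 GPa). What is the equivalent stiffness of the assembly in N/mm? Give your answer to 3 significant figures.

9.93 N/mm

k_A = Gd⁴/(8D³N_a) = (80.2×10³)(1.19⁴)/(8·5.5³·15) = 8.0555 N/mm
k_B = Gd⁴/(8D³N_a) = (82.5×10³)(7.8⁴)/(8·99.0³·21) = 1.8733 N/mm
Parallel: k_eq = 8.0555 + 1.8733 = 9.9289 N/mm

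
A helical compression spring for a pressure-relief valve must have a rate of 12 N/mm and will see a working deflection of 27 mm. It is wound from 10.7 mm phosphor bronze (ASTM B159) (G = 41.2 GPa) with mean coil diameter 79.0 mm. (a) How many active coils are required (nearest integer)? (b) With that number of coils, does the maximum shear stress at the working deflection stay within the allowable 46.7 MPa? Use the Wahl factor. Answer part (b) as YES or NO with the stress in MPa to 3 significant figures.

(a) 11 coils; (b) NO, τ_max = 66.3 MPa

N_a = Gd⁴/(8D³k) = (41.2×10³)(10.7⁴)/(8·79.0³·12) = 11.41 → N_a = 11
Actual rate k = Gd⁴/(8D³·11) = 12.447 N/mm
Working load F = kδ = 12.447·27 = 336.07 N
C = 79.0/10.7 = 7.3832; K_W = (4C−1)/(4C−4)+0.615/C = 1.2008
τ_max = K_W·8FD/(πd³) = 1.2008·55.188 = 66.27 MPa
τ_max > 46.7 MPa → exceeds allowable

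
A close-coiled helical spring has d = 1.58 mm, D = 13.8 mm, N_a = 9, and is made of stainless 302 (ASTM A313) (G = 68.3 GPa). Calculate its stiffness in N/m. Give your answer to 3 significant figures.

2250 N/m

k = Gd⁴/(8D³N_a) = (68.3×10³ × 1.58⁴) / (8 × 13.8³ × 9)
  = 425646 / 189221 = 2.2495 N/mm = 2249.5 N/m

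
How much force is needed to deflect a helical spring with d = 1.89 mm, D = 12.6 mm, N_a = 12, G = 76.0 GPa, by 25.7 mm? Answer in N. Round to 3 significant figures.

k = Gd⁴/(8D³N_a) = (76.0×10³)(1.89⁴)/(8·12.6³·12) = 5.0498 N/mm
F = k·δ = 5.0498 × 25.7 = 129.78 N

130 N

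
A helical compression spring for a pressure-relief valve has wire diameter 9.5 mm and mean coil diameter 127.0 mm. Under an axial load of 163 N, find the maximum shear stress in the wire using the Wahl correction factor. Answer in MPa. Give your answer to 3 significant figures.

Spring index C = D/d = 127.0/9.5 = 13.3684
K_W = (4C−1)/(4C−4) + 0.615/C = 52.474/49.474 + 0.0460 = 1.1066
τ₀ = 8FD/(πd³) = 8·163·127.0/(π·9.5³) = 165608/2693.5 = 61.484 MPa
τ_max = K·τ₀ = 1.1066 × 61.484 = 68.041 MPa

68.0 MPa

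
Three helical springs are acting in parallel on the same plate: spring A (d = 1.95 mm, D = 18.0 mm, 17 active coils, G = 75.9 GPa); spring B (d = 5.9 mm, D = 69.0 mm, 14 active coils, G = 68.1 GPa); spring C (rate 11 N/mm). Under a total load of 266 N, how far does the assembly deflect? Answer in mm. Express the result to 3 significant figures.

k_A = Gd⁴/(8D³N_a) = (75.9×10³)(1.95⁴)/(8·18.0³·17) = 1.3836 N/mm
k_B = Gd⁴/(8D³N_a) = (68.1×10³)(5.9⁴)/(8·69.0³·14) = 2.2428 N/mm
Parallel: k_eq = 1.3836 + 2.2428 + 11 = 14.626 N/mm
δ = F/k_eq = 266/14.626 = 18.186 mm

18.2 mm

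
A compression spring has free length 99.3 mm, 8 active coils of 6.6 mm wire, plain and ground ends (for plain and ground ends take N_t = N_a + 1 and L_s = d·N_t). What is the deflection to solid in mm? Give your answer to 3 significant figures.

N_t = 9; L_s = 6.6·9 = 59.4 mm
δ_solid = L₀ − L_s = 99.3 − 59.4 = 39.9 mm

39.9 mm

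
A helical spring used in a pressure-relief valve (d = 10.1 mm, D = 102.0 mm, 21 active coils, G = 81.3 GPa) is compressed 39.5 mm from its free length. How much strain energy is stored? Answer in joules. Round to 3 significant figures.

k = Gd⁴/(8D³N_a) = (81.3×10³)(10.1⁴)/(8·102.0³·21) = 4.7453 N/mm
U = ½kδ² = 0.5 × 4.7453 × 39.5² = 3701.9 N·mm = 3.7019 J

3.70 J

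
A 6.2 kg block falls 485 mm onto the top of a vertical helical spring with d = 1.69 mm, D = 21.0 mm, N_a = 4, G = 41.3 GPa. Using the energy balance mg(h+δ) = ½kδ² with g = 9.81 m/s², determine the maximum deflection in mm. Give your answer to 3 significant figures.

288 mm

k = Gd⁴/(8D³N_a) = (41.3×10³)(1.69⁴)/(8·21.0³·4) = 1.1368 N/mm
W = mg = 6.2 × 9.81 = 60.822 N
½kδ² − Wδ − Wh = 0 → δ = (W + √(W² + 2kWh))/k
δ = (60.822 + √(3699.3 + 67068.9))/1.1368 = (60.822 + 266.02)/1.1368 = 287.51 mm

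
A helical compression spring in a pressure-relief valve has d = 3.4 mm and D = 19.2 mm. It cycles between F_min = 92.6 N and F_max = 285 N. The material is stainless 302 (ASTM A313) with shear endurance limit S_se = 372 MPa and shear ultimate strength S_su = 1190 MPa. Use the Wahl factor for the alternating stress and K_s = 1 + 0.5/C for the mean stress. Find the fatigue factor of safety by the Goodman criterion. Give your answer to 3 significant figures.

1.60

C = D/d = 19.2/3.4 = 5.6471; K_W = (4C−1)/(4C−4)+0.615/C = 1.2703; K_s = 1+0.5/C = 1.0885
F_a = (F_max−F_min)/2 = 96.2 N; F_m = (F_max+F_min)/2 = 188.8 N
τ_a = K_W·8F_aD/(πd³) = 1.2703 × 119.67 = 152.01 MPa
τ_m = K_s·8F_mD/(πd³) = 1.0885 × 234.86 = 255.65 MPa
Goodman: 1/n_f = τ_a/S_se + τ_m/S_su = 152.01/372 + 255.65/1190 = 0.40864 + 0.21483 = 0.62348
n_f = 1/0.62348 = 1.604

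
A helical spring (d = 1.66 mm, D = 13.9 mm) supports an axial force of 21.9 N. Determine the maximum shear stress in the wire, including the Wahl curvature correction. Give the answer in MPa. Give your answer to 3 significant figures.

Spring index C = D/d = 13.9/1.66 = 8.3735
K_W = (4C−1)/(4C−4) + 0.615/C = 32.494/29.494 + 0.0734 = 1.1752
τ₀ = 8FD/(πd³) = 8·21.9·13.9/(π·1.66³) = 2435.28/14.371 = 169.46 MPa
τ_max = K·τ₀ = 1.1752 × 169.46 = 199.15 MPa

199 MPa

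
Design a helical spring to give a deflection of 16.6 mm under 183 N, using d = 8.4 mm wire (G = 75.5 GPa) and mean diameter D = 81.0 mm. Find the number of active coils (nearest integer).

8

Required rate k = F/δ = 183/16.6 = 11.024 N/mm
N_a = Gd⁴/(8D³k) = (75.5×10³ × 8.4⁴)/(8 × 81.0³ × 11.024)
    = 3.75893e+08 / 4.68693e+07 = 8.02 → 8 coils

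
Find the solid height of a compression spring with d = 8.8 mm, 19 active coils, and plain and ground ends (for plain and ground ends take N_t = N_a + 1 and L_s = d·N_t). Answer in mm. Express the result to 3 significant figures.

176 mm

plain and ground ends: N_t = N_a + 1 = 19 + 1 = 20
L_s = d·N_t = 8.8 × 20 = 176 mm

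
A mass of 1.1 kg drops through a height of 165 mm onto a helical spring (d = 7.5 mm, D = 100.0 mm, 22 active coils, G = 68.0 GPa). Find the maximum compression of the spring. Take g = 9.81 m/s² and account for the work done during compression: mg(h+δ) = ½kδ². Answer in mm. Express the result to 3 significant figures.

63.5 mm

k = Gd⁴/(8D³N_a) = (68.0×10³)(7.5⁴)/(8·100.0³·22) = 1.2225 N/mm
W = mg = 1.1 × 9.81 = 10.791 N
½kδ² − Wδ − Wh = 0 → δ = (W + √(W² + 2kWh))/k
δ = (10.791 + √(116.45 + 4353.28))/1.2225 = (10.791 + 66.856)/1.2225 = 63.516 mm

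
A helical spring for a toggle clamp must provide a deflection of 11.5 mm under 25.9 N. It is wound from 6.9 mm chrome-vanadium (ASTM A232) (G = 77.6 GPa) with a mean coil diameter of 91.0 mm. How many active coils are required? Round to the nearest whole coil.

Required rate k = F/δ = 25.9/11.5 = 2.2522 N/mm
N_a = Gd⁴/(8D³k) = (77.6×10³ × 6.9⁴)/(8 × 91.0³ × 2.2522)
    = 1.75897e+08 / 1.35774e+07 = 12.96 → 13 coils

13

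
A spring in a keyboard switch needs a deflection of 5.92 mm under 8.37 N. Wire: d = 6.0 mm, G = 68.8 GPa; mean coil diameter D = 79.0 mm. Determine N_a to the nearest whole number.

Required rate k = F/δ = 8.37/5.92 = 1.4139 N/mm
N_a = Gd⁴/(8D³k) = (68.8×10³ × 6.0⁴)/(8 × 79.0³ × 1.4139)
    = 8.91648e+07 / 5.57667e+06 = 15.99 → 16 coils

16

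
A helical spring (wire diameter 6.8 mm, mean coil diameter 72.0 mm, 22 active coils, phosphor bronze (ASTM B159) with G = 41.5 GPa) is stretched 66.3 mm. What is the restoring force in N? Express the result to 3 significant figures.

89.6 N

k = Gd⁴/(8D³N_a) = (41.5×10³)(6.8⁴)/(8·72.0³·22) = 1.3507 N/mm
F = k·δ = 1.3507 × 66.3 = 89.554 N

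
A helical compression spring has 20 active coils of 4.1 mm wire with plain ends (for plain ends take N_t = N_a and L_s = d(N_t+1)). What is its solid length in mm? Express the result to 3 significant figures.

86.1 mm

plain ends: N_t = N_a = 20
L_s = d·(N_t+1) = 4.1 × 21 = 86.1 mm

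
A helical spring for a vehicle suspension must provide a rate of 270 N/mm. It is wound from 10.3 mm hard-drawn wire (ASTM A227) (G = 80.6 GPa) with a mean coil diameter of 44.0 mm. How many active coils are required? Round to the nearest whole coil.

5

N_a = Gd⁴/(8D³k) = (80.6×10³ × 10.3⁴)/(8 × 44.0³ × 270)
    = 9.0716e+08 / 1.83997e+08 = 4.93 → 5 coils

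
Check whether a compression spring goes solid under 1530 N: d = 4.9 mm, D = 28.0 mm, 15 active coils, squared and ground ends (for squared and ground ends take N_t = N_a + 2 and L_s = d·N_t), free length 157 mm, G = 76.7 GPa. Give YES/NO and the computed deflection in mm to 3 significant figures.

YES, δ = 91.2 mm

k = Gd⁴/(8D³N_a) = (76.7×10³)(4.9⁴)/(8·28.0³·15) = 16.785 N/mm
N_t = 17; L_s = 4.9·17 = 83.3 mm; δ_solid = L₀ − L_s = 157 − 83.3 = 73.7 mm
δ = F/k = 1530/16.785 = 91.152 mm
δ ≥ δ_solid → spring goes solid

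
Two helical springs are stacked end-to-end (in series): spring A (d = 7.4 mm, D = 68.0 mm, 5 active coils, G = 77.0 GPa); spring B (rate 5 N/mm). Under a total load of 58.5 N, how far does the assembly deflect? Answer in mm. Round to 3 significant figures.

k_A = Gd⁴/(8D³N_a) = (77.0×10³)(7.4⁴)/(8·68.0³·5) = 18.358 N/mm
Series: 1/k_eq = 1/18.358 + 1/5 = 0.25447; k_eq = 3.9297 N/mm
δ = F/k_eq = 58.5/3.9297 = 14.887 mm

14.9 mm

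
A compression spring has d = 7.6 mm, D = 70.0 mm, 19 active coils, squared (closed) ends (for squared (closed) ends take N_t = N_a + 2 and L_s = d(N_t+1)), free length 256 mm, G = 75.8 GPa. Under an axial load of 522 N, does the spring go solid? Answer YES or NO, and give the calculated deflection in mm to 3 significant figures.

k = Gd⁴/(8D³N_a) = (75.8×10³)(7.6⁴)/(8·70.0³·19) = 4.8505 N/mm
N_t = 21; L_s = 7.6·22 = 167.2 mm; δ_solid = L₀ − L_s = 256 − 167.2 = 88.8 mm
δ = F/k = 522/4.8505 = 107.62 mm
δ ≥ δ_solid → spring goes solid

YES, δ = 108 mm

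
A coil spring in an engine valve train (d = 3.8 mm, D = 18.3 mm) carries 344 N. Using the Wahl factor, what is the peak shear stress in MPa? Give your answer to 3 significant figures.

Spring index C = D/d = 18.3/3.8 = 4.8158
K_W = (4C−1)/(4C−4) + 0.615/C = 18.263/15.263 + 0.1277 = 1.3243
τ₀ = 8FD/(πd³) = 8·344·18.3/(π·3.8³) = 50361.6/172.39 = 292.15 MPa
τ_max = K·τ₀ = 1.3243 × 292.15 = 386.88 MPa

387 MPa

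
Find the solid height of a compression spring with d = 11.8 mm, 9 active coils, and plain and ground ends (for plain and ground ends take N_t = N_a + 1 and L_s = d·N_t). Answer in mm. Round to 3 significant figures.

118 mm

plain and ground ends: N_t = N_a + 1 = 9 + 1 = 10
L_s = d·N_t = 11.8 × 10 = 118 mm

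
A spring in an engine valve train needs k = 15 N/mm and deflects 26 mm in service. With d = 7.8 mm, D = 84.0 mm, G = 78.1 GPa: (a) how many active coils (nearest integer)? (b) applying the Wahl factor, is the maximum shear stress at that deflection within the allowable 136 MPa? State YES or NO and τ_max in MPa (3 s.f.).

N_a = Gd⁴/(8D³k) = (78.1×10³)(7.8⁴)/(8·84.0³·15) = 4.065 → N_a = 4
Actual rate k = Gd⁴/(8D³·4) = 15.242 N/mm
Working load F = kδ = 15.242·26 = 396.29 N
C = 84.0/7.8 = 10.7692; K_W = (4C−1)/(4C−4)+0.615/C = 1.1339
τ_max = K_W·8FD/(πd³) = 1.1339·178.63 = 202.54 MPa
τ_max > 136 MPa → exceeds allowable

(a) 4 coils; (b) NO, τ_max = 203 MPa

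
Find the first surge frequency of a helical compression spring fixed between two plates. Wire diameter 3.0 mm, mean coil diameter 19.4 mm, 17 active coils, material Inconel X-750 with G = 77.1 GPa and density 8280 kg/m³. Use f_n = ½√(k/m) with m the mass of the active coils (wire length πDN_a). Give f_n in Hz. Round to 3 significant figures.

k = Gd⁴/(8D³N_a) = (77.1×10³)(3.0⁴)/(8·19.4³·17) = 6.2892 N/mm = 6289.2 N/m
Wire length L = πDN_a = π·19.4·17 = 1036.1 mm
m = ρ·(πd²/4)·L = 8280 × 7.0686×10⁻⁶ m² × 1.0361 m = 0.060641 kg
f_n = ½√(k/m) = 0.5·√(6289.2/0.060641) = 0.5·√(1.0371e+05) = 161.02 Hz

161 Hz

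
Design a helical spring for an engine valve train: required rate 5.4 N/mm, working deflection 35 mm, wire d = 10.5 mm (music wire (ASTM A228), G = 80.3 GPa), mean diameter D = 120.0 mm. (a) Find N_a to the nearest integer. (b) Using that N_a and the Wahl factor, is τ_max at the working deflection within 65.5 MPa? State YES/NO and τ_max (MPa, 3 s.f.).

(a) 13 coils; (b) YES, τ_max = 56.5 MPa

N_a = Gd⁴/(8D³k) = (80.3×10³)(10.5⁴)/(8·120.0³·5.4) = 13.08 → N_a = 13
Actual rate k = Gd⁴/(8D³·13) = 5.4312 N/mm
Working load F = kδ = 5.4312·35 = 190.09 N
C = 120.0/10.5 = 11.4286; K_W = (4C−1)/(4C−4)+0.615/C = 1.1257
τ_max = K_W·8FD/(πd³) = 1.1257·50.178 = 56.487 MPa
τ_max ≤ 65.5 MPa → acceptable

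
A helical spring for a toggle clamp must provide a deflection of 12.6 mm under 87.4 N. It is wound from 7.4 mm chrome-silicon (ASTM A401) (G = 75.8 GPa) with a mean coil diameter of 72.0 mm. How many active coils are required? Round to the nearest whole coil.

Required rate k = F/δ = 87.4/12.6 = 6.9365 N/mm
N_a = Gd⁴/(8D³k) = (75.8×10³ × 7.4⁴)/(8 × 72.0³ × 6.9365)
    = 2.27298e+08 / 2.07123e+07 = 10.97 → 11 coils

11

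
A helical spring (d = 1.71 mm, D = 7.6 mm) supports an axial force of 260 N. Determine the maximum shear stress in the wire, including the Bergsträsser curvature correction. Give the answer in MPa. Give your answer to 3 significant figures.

1350 MPa

Spring index C = D/d = 7.6/1.71 = 4.4444
K_B = (4C+2)/(4C−3) = 19.778/14.778 = 1.3383
τ₀ = 8FD/(πd³) = 8·260·7.6/(π·1.71³) = 15808/15.709 = 1006.3 MPa
τ_max = K·τ₀ = 1.3383 × 1006.3 = 1346.8 MPa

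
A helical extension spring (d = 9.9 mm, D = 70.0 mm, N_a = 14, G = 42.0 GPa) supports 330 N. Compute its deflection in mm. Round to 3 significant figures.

k = Gd⁴/(8D³N_a) = (42.0×10³)(9.9⁴)/(8·70.0³·14) = 10.502 N/mm
δ = F/k = 330 / 10.502 = 31.422 mm

31.4 mm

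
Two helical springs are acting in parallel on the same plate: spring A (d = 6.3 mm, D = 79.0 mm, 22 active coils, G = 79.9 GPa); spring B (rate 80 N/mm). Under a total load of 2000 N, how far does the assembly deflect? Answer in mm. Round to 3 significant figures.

k_A = Gd⁴/(8D³N_a) = (79.9×10³)(6.3⁴)/(8·79.0³·22) = 1.4505 N/mm
Parallel: k_eq = 1.4505 + 80 = 81.45 N/mm
δ = F/k_eq = 2000/81.45 = 24.555 mm

24.6 mm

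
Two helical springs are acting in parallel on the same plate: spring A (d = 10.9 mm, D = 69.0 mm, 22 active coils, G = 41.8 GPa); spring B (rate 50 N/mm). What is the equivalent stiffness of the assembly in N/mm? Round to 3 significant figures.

k_A = Gd⁴/(8D³N_a) = (41.8×10³)(10.9⁴)/(8·69.0³·22) = 10.205 N/mm
Parallel: k_eq = 10.205 + 50 = 60.205 N/mm

60.2 N/mm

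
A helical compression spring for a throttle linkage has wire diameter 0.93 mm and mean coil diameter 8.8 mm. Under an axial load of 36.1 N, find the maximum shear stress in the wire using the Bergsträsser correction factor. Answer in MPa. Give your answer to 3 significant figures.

1150 MPa

Spring index C = D/d = 8.8/0.93 = 9.4624
K_B = (4C+2)/(4C−3) = 39.849/34.849 = 1.1435
τ₀ = 8FD/(πd³) = 8·36.1·8.8/(π·0.93³) = 2541.44/2.527 = 1005.7 MPa
τ_max = K·τ₀ = 1.1435 × 1005.7 = 1150 MPa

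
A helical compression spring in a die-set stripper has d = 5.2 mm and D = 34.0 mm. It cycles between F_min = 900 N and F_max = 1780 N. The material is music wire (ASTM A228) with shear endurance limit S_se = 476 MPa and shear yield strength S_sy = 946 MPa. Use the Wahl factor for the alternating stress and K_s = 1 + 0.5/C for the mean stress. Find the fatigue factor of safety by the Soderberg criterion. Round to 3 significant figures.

0.610

C = D/d = 34.0/5.2 = 6.5385; K_W = (4C−1)/(4C−4)+0.615/C = 1.2295; K_s = 1+0.5/C = 1.0765
F_a = (F_max−F_min)/2 = 440 N; F_m = (F_max+F_min)/2 = 1340 N
τ_a = K_W·8F_aD/(πd³) = 1.2295 × 270.93 = 333.11 MPa
τ_m = K_s·8F_mD/(πd³) = 1.0765 × 825.11 = 888.21 MPa
Soderberg: 1/n_f = τ_a/S_se + τ_m/S_sy = 333.11/476 + 888.21/946 = 0.69980 + 0.93891 = 1.6387
n_f = 1/1.6387 = 0.6102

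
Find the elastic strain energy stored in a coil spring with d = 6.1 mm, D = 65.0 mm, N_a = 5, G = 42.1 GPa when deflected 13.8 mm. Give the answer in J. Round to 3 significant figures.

0.505 J

k = Gd⁴/(8D³N_a) = (42.1×10³)(6.1⁴)/(8·65.0³·5) = 5.3064 N/mm
U = ½kδ² = 0.5 × 5.3064 × 13.8² = 505.28 N·mm = 0.50528 J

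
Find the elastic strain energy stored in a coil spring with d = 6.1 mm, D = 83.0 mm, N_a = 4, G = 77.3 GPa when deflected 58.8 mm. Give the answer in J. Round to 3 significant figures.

10.1 J

k = Gd⁴/(8D³N_a) = (77.3×10³)(6.1⁴)/(8·83.0³·4) = 5.8494 N/mm
U = ½kδ² = 0.5 × 5.8494 × 58.8² = 10112 N·mm = 10.112 J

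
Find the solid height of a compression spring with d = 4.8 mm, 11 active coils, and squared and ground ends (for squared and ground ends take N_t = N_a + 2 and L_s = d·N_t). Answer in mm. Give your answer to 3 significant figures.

62.4 mm

squared and ground ends: N_t = N_a + 2 = 11 + 2 = 13
L_s = d·N_t = 4.8 × 13 = 62.4 mm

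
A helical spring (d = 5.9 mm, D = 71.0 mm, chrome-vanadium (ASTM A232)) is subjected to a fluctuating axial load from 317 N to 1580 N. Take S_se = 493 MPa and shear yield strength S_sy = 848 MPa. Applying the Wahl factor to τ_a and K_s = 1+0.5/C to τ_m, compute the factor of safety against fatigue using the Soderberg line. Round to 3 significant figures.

C = D/d = 71.0/5.9 = 12.0339; K_W = (4C−1)/(4C−4)+0.615/C = 1.1191; K_s = 1+0.5/C = 1.0415
F_a = (F_max−F_min)/2 = 631.5 N; F_m = (F_max+F_min)/2 = 948.5 N
τ_a = K_W·8F_aD/(πd³) = 1.1191 × 555.92 = 622.12 MPa
τ_m = K_s·8F_mD/(πd³) = 1.0415 × 834.99 = 869.68 MPa
Soderberg: 1/n_f = τ_a/S_se + τ_m/S_sy = 622.12/493 + 869.68/848 = 1.26191 + 1.02557 = 2.2875
n_f = 1/2.2875 = 0.4372

0.437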